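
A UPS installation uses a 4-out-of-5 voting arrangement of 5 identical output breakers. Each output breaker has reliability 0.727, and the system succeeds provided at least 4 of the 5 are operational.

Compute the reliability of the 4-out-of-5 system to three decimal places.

R = Σ_{i=4}^{5} C(5,i) p^i (1−p)^{5−i} with p = 0.727
C(5,4)·0.727^4·0.273^1 = 0.38130
C(5,5)·0.727^5·0.273^0 = 0.20308
Sum = 0.584

0.584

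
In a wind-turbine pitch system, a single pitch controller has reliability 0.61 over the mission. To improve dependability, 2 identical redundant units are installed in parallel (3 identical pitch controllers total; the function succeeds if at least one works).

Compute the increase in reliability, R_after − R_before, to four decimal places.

0.3307

R_before = 0.61
R_after = 1 − (1 − 0.61)^3 = 0.9407
ΔR = 0.9407 − 0.61 = 0.3307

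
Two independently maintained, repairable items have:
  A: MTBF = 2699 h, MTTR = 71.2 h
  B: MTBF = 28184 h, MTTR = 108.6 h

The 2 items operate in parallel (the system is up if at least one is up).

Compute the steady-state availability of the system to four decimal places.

A(A) = MTBF/(MTBF+MTTR) = 2699/(2699+71.2) = 0.974298
A(B) = MTBF/(MTBF+MTTR) = 28184/(28184+108.6) = 0.996162
Parallel availability: 1 − (1 − 0.974298)(1 − 0.996162) = 0.9999

0.9999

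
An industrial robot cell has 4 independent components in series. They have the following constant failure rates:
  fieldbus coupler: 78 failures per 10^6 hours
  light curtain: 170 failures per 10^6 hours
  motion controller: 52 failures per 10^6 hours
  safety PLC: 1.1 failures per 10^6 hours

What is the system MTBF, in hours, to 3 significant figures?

3320

Series of exponential components: λ_sys = Σ λ_i
λ_sys = 0.000078 + 0.00017 + 0.000052 + 0.0000011 = 3.0110e-04 /h
MTBF = 1 / λ_sys = 3320 h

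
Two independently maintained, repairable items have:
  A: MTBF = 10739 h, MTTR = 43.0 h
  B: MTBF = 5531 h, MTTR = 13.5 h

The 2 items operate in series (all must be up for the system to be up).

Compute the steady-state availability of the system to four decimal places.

0.9936

A(A) = MTBF/(MTBF+MTTR) = 10739/(10739+43.0) = 0.996012
A(B) = MTBF/(MTBF+MTTR) = 5531/(5531+13.5) = 0.997565
Series availability: 0.996012 × 0.997565 = 0.9936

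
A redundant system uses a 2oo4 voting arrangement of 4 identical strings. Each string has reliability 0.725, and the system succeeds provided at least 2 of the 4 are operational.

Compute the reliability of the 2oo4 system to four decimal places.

R = Σ_{i=2}^{4} C(4,i) p^i (1−p)^{4−i} with p = 0.725
C(4,2)·0.725^2·0.275^2 = 0.238502
C(4,3)·0.725^3·0.275^1 = 0.419186
C(4,4)·0.725^4·0.275^0 = 0.276282
Sum = 0.9340

0.9340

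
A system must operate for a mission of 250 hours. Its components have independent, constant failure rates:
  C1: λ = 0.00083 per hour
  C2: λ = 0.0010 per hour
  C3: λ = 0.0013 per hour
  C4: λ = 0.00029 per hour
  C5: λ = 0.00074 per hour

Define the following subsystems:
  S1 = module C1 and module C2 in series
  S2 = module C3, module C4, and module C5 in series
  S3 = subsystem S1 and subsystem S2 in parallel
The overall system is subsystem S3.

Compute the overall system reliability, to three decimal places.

R(C1) = exp(−0.00083 × 250) = 0.81261
R(C2) = exp(−0.0010 × 250) = 0.77880
R(C3) = exp(−0.0013 × 250) = 0.72253
R(C4) = exp(−0.00029 × 250) = 0.93007
R(C5) = exp(−0.00074 × 250) = 0.83110
Series (C1 and C2): 0.81261 × 0.77880 = 0.63286
Series (C3, C4, and C5): 0.72253 × 0.93007 × 0.83110 = 0.55850
Parallel ([0.63286] and [0.55850]): 1 − (1 − 0.63286)(1 − 0.55850) = 0.838

0.838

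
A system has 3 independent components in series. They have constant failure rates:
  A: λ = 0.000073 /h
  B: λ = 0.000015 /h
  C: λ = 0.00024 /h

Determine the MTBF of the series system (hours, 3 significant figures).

Series of exponential components: λ_sys = Σ λ_i
λ_sys = 0.000073 + 0.000015 + 0.00024 = 3.2800e-04 /h
MTBF = 1 / λ_sys = 3050 h

3050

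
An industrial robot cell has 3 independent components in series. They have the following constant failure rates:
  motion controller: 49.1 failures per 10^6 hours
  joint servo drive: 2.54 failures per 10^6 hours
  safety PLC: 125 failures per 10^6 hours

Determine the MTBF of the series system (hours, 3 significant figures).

Series of exponential components: λ_sys = Σ λ_i
λ_sys = 0.0000491 + 0.00000254 + 0.000125 = 1.7664e-04 /h
MTBF = 1 / λ_sys = 5660 h

5660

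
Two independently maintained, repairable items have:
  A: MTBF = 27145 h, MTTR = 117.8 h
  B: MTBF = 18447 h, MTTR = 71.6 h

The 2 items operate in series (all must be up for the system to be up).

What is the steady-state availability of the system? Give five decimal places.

A(A) = MTBF/(MTBF+MTTR) = 27145/(27145+117.8) = 0.995679
A(B) = MTBF/(MTBF+MTTR) = 18447/(18447+71.6) = 0.996134
Series availability: 0.995679 × 0.996134 = 0.99183

0.99183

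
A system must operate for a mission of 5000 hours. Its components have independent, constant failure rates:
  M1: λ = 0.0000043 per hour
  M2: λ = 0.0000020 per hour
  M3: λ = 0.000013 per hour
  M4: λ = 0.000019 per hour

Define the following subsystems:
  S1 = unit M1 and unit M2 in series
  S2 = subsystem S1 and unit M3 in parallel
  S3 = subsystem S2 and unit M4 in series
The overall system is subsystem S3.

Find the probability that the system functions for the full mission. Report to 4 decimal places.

0.9076

R(M1) = exp(−0.0000043 × 5000) = 0.978729
R(M2) = exp(−0.0000020 × 5000) = 0.990050
R(M3) = exp(−0.000013 × 5000) = 0.937067
R(M4) = exp(−0.000019 × 5000) = 0.909373
Series (M1 and M2): 0.978729 × 0.990050 = 0.968991
Parallel ([0.968991] and M3): 1 − (1 − 0.968991)(1 − 0.937067) = 0.998049
Series ([0.998049] and M4): 0.998049 × 0.909373 = 0.9076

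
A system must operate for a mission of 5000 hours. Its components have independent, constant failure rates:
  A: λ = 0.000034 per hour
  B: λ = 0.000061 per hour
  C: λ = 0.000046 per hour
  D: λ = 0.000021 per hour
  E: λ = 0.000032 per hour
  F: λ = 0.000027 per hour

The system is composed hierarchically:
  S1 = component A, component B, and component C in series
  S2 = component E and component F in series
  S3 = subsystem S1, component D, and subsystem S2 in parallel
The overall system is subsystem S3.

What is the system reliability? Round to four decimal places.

0.9871

R(A) = exp(−0.000034 × 5000) = 0.843665
R(B) = exp(−0.000061 × 5000) = 0.737123
R(C) = exp(−0.000046 × 5000) = 0.794534
R(D) = exp(−0.000021 × 5000) = 0.900325
R(E) = exp(−0.000032 × 5000) = 0.852144
R(F) = exp(−0.000027 × 5000) = 0.873716
Series (A, B, and C): 0.843665 × 0.737123 × 0.794534 = 0.494109
Series (E and F): 0.852144 × 0.873716 = 0.744532
Parallel ([0.494109], D, and [0.744532]): 1 − (1 − 0.494109)(1 − 0.900325)(1 − 0.744532) = 0.9871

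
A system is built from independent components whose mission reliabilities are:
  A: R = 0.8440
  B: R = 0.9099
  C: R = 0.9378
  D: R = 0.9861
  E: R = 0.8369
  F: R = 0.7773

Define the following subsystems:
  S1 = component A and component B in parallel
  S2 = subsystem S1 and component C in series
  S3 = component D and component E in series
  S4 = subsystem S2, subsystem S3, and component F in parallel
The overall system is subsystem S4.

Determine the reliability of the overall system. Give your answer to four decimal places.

0.9971

Parallel (A and B): 1 − (1 − 0.844000)(1 − 0.909900) = 0.985944
Series ([0.985944] and C): 0.985944 × 0.937800 = 0.924618
Series (D and E): 0.986100 × 0.836900 = 0.825267
Parallel ([0.924618], [0.825267], and F): 1 − (1 − 0.924618)(1 − 0.825267)(1 − 0.777300) = 0.9971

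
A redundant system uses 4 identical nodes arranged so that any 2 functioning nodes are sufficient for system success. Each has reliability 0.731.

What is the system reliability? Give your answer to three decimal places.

R = Σ_{i=2}^{4} C(4,i) p^i (1−p)^{4−i} with p = 0.731
C(4,2)·0.731^2·0.269^2 = 0.23200
C(4,3)·0.731^3·0.269^1 = 0.42030
C(4,4)·0.731^4·0.269^0 = 0.28554
Sum = 0.938

0.938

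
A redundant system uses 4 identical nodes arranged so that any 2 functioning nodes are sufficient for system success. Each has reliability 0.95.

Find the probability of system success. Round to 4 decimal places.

R = Σ_{i=2}^{4} C(4,i) p^i (1−p)^{4−i} with p = 0.95
C(4,2)·0.95^2·0.05^2 = 0.013538
C(4,3)·0.95^3·0.05^1 = 0.171475
C(4,4)·0.95^4·0.05^0 = 0.814506
Sum = 0.9995

0.9995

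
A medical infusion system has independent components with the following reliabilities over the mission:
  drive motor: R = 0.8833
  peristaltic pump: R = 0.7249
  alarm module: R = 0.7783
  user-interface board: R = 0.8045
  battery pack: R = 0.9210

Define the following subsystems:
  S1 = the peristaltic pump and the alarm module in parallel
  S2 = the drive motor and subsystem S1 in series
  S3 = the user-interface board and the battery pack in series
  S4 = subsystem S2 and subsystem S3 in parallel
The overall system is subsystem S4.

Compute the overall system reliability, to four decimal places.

Parallel (peristaltic pump and alarm module): 1 − (1 − 0.724900)(1 − 0.778300) = 0.939010
Series (drive motor and [0.939010]): 0.883300 × 0.939010 = 0.829428
Series (user-interface board and battery pack): 0.804500 × 0.921000 = 0.740945
Parallel ([0.829428] and [0.740945]): 1 − (1 − 0.829428)(1 − 0.740945) = 0.9558

0.9558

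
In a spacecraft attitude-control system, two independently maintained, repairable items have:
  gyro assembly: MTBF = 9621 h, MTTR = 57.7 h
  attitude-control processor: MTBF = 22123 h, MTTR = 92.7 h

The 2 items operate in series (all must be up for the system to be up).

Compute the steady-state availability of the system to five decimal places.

0.98989

A(gyro assembly) = MTBF/(MTBF+MTTR) = 9621/(9621+57.7) = 0.994038
A(attitude-control processor) = MTBF/(MTBF+MTTR) = 22123/(22123+92.7) = 0.995827
Series availability: 0.994038 × 0.995827 = 0.98989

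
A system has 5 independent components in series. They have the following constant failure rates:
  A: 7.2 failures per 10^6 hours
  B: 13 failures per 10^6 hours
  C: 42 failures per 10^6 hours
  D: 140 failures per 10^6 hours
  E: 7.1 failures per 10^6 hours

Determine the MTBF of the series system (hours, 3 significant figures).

Series of exponential components: λ_sys = Σ λ_i
λ_sys = 0.0000072 + 0.000013 + 0.000042 + 0.00014 + 0.0000071 = 2.0930e-04 /h
MTBF = 1 / λ_sys = 4780 h

4780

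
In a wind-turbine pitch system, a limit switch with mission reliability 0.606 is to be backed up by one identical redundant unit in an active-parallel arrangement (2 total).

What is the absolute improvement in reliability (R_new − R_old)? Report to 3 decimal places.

0.239

R_before = 0.606
R_after = 1 − (1 − 0.606)^2 = 0.845
ΔR = 0.845 − 0.606 = 0.239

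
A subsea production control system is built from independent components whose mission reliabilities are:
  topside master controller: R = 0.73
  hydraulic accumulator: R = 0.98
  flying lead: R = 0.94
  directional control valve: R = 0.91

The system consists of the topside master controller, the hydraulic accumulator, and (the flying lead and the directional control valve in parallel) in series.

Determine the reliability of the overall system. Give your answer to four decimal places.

0.7115

Parallel (flying lead and directional control valve): 1 − (1 − 0.940000)(1 − 0.910000) = 0.994600
Series (topside master controller, hydraulic accumulator, and [0.994600]): 0.730000 × 0.980000 × 0.994600 = 0.7115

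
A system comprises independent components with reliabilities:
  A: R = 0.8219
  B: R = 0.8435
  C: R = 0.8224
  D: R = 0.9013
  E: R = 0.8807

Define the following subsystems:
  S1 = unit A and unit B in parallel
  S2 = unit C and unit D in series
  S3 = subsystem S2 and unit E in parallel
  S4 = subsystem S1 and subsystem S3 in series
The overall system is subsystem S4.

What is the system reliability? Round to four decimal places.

0.9421

Parallel (A and B): 1 − (1 − 0.821900)(1 − 0.843500) = 0.972127
Series (C and D): 0.822400 × 0.901300 = 0.741229
Parallel ([0.741229] and E): 1 − (1 − 0.741229)(1 − 0.880700) = 0.969129
Series ([0.972127] and [0.969129]): 0.972127 × 0.969129 = 0.9421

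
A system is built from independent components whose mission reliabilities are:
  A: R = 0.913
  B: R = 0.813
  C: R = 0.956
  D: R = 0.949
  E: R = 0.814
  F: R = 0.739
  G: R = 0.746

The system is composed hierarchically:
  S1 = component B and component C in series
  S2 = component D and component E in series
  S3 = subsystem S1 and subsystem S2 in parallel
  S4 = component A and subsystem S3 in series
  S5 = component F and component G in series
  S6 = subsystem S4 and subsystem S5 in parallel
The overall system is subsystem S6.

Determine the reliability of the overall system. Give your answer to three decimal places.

Series (B and C): 0.81300 × 0.95600 = 0.77723
Series (D and E): 0.94900 × 0.81400 = 0.77249
Parallel ([0.77723] and [0.77249]): 1 − (1 − 0.77723)(1 − 0.77249) = 0.94932
Series (A and [0.94932]): 0.91300 × 0.94932 = 0.86673
Series (F and G): 0.73900 × 0.74600 = 0.55129
Parallel ([0.86673] and [0.55129]): 1 − (1 − 0.86673)(1 − 0.55129) = 0.940

0.940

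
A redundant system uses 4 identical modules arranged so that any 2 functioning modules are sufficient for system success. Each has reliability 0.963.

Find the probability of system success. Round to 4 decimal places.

R = Σ_{i=2}^{4} C(4,i) p^i (1−p)^{4−i} with p = 0.963
C(4,2)·0.963^2·0.037^2 = 0.007617
C(4,3)·0.963^3·0.037^1 = 0.132172
C(4,4)·0.963^4·0.037^0 = 0.860013
Sum = 0.9998

0.9998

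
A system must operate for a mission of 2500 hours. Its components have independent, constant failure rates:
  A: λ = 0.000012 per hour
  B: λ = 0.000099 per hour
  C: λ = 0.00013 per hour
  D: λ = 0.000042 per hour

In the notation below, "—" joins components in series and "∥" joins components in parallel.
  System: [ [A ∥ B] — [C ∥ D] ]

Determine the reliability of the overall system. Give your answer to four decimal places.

0.9660

R(A) = exp(−0.000012 × 2500) = 0.970446
R(B) = exp(−0.000099 × 2500) = 0.780750
R(C) = exp(−0.00013 × 2500) = 0.722527
R(D) = exp(−0.000042 × 2500) = 0.900325
Parallel (A and B): 1 − (1 − 0.970446)(1 − 0.780750) = 0.993520
Parallel (C and D): 1 − (1 − 0.722527)(1 − 0.900325) = 0.972343
Series ([0.993520] and [0.972343]): 0.993520 × 0.972343 = 0.9660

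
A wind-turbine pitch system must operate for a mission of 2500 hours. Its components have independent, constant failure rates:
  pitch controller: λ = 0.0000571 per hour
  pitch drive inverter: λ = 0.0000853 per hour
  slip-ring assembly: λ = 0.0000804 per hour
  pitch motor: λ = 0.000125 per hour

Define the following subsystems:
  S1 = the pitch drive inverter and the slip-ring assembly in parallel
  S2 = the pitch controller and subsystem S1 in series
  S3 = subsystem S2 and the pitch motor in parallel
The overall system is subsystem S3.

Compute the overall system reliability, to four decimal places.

R(pitch controller) = exp(−0.0000571 × 2500) = 0.866971
R(pitch drive inverter) = exp(−0.0000853 × 2500) = 0.807954
R(slip-ring assembly) = exp(−0.0000804 × 2500) = 0.817912
R(pitch motor) = exp(−0.000125 × 2500) = 0.731616
Parallel (pitch drive inverter and slip-ring assembly): 1 − (1 − 0.807954)(1 − 0.817912) = 0.965031
Series (pitch controller and [0.965031]): 0.866971 × 0.965031 = 0.836654
Parallel ([0.836654] and pitch motor): 1 − (1 − 0.836654)(1 − 0.731616) = 0.9562

0.9562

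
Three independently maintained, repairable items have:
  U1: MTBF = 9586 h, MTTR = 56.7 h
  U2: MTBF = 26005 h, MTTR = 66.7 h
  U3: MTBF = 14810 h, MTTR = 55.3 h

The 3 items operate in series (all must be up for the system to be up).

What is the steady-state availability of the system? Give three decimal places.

A(U1) = MTBF/(MTBF+MTTR) = 9586/(9586+56.7) = 0.994120
A(U2) = MTBF/(MTBF+MTTR) = 26005/(26005+66.7) = 0.997442
A(U3) = MTBF/(MTBF+MTTR) = 14810/(14810+55.3) = 0.996280
Series availability: 0.994120 × 0.997442 × 0.996280 = 0.988

0.988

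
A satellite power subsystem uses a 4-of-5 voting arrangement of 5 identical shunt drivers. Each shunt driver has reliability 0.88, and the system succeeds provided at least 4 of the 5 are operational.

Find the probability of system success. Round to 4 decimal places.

R = Σ_{i=4}^{5} C(5,i) p^i (1−p)^{5−i} with p = 0.88
C(5,4)·0.88^4·0.12^1 = 0.359817
C(5,5)·0.88^5·0.12^0 = 0.527732
Sum = 0.8875

0.8875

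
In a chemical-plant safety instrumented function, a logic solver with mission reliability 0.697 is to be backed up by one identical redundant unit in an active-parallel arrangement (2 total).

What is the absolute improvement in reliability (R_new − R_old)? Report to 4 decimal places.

R_before = 0.697
R_after = 1 − (1 − 0.697)^2 = 0.9082
ΔR = 0.9082 − 0.697 = 0.2112

0.2112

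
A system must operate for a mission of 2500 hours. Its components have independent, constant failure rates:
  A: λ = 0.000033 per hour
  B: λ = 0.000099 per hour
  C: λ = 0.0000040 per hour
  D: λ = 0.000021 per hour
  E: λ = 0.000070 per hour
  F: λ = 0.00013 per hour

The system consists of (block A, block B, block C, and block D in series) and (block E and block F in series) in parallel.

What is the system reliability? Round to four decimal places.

R(A) = exp(−0.000033 × 2500) = 0.920811
R(B) = exp(−0.000099 × 2500) = 0.780750
R(C) = exp(−0.0000040 × 2500) = 0.990050
R(D) = exp(−0.000021 × 2500) = 0.948854
R(E) = exp(−0.000070 × 2500) = 0.839457
R(F) = exp(−0.00013 × 2500) = 0.722527
Series (A, B, C, and D): 0.920811 × 0.780750 × 0.990050 × 0.948854 = 0.675366
Series (E and F): 0.839457 × 0.722527 = 0.606530
Parallel ([0.675366] and [0.606530]): 1 − (1 − 0.675366)(1 − 0.606530) = 0.8723

0.8723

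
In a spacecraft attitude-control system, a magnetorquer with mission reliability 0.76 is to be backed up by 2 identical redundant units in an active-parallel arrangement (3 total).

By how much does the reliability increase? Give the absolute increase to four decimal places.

0.2262

R_before = 0.76
R_after = 1 − (1 − 0.76)^3 = 0.9862
ΔR = 0.9862 − 0.76 = 0.2262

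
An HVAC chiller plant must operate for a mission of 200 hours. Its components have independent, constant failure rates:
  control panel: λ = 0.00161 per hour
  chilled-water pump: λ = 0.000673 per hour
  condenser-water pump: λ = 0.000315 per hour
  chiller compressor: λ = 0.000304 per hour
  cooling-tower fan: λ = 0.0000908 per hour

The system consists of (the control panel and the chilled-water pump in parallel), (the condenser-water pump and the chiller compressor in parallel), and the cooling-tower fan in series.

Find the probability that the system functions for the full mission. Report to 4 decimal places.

R(control panel) = exp(−0.00161 × 200) = 0.724698
R(chilled-water pump) = exp(−0.000673 × 200) = 0.874065
R(condenser-water pump) = exp(−0.000315 × 200) = 0.938943
R(chiller compressor) = exp(−0.000304 × 200) = 0.941011
R(cooling-tower fan) = exp(−0.0000908 × 200) = 0.982004
Parallel (control panel and chilled-water pump): 1 − (1 − 0.724698)(1 − 0.874065) = 0.965330
Parallel (condenser-water pump and chiller compressor): 1 − (1 − 0.938943)(1 − 0.941011) = 0.996398
Series ([0.965330], [0.996398], and cooling-tower fan): 0.965330 × 0.996398 × 0.982004 = 0.9445

0.9445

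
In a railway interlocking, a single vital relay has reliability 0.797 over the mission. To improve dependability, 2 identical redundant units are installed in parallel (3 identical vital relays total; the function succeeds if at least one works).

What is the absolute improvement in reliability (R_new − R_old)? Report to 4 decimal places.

R_before = 0.797
R_after = 1 − (1 − 0.797)^3 = 0.9916
ΔR = 0.9916 − 0.797 = 0.1946

0.1946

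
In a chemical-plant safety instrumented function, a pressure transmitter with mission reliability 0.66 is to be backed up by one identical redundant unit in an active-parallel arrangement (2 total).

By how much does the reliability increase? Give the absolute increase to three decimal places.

0.224

R_before = 0.66
R_after = 1 − (1 − 0.66)^2 = 0.884
ΔR = 0.884 − 0.66 = 0.224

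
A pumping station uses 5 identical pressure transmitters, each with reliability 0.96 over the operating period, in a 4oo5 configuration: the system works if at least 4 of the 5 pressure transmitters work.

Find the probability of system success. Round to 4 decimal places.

R = Σ_{i=4}^{5} C(5,i) p^i (1−p)^{5−i} with p = 0.96
C(5,4)·0.96^4·0.04^1 = 0.169869
C(5,5)·0.96^5·0.04^0 = 0.815373
Sum = 0.9852

0.9852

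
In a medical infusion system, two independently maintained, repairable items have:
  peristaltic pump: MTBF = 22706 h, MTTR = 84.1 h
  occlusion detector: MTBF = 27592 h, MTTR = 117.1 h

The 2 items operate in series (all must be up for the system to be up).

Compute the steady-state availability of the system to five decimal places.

0.99210

A(peristaltic pump) = MTBF/(MTBF+MTTR) = 22706/(22706+84.1) = 0.996310
A(occlusion detector) = MTBF/(MTBF+MTTR) = 27592/(27592+117.1) = 0.995774
Series availability: 0.996310 × 0.995774 = 0.99210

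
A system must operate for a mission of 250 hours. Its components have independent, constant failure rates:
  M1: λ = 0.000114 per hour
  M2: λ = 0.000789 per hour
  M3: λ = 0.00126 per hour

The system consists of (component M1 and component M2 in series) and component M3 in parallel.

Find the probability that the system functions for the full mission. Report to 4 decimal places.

R(M1) = exp(−0.000114 × 250) = 0.971902
R(M2) = exp(−0.000789 × 250) = 0.820985
R(M3) = exp(−0.00126 × 250) = 0.729789
Series (M1 and M2): 0.971902 × 0.820985 = 0.797917
Parallel ([0.797917] and M3): 1 − (1 − 0.797917)(1 − 0.729789) = 0.9454

0.9454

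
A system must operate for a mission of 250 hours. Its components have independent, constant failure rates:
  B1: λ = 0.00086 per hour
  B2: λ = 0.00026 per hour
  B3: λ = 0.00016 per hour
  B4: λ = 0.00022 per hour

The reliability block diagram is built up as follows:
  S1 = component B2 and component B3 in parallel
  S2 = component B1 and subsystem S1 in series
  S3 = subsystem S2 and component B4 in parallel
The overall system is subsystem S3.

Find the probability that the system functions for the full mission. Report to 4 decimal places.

R(B1) = exp(−0.00086 × 250) = 0.806541
R(B2) = exp(−0.00026 × 250) = 0.937067
R(B3) = exp(−0.00016 × 250) = 0.960789
R(B4) = exp(−0.00022 × 250) = 0.946485
Parallel (B2 and B3): 1 − (1 − 0.937067)(1 − 0.960789) = 0.997532
Series (B1 and [0.997532]): 0.806541 × 0.997532 = 0.804550
Parallel ([0.804550] and B4): 1 − (1 − 0.804550)(1 − 0.946485) = 0.9895

0.9895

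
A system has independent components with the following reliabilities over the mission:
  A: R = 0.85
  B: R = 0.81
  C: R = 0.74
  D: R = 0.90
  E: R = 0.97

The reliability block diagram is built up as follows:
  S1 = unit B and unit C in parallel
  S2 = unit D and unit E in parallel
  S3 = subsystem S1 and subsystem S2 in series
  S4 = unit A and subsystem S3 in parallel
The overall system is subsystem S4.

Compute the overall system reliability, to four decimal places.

Parallel (B and C): 1 − (1 − 0.810000)(1 − 0.740000) = 0.950600
Parallel (D and E): 1 − (1 − 0.900000)(1 − 0.970000) = 0.997000
Series ([0.950600] and [0.997000]): 0.950600 × 0.997000 = 0.947748
Parallel (A and [0.947748]): 1 − (1 − 0.850000)(1 − 0.947748) = 0.9922

0.9922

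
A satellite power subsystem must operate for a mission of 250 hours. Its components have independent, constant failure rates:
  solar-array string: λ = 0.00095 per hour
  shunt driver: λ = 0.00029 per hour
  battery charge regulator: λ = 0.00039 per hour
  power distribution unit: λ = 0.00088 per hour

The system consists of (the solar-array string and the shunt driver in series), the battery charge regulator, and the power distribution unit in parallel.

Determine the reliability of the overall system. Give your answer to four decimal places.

R(solar-array string) = exp(−0.00095 × 250) = 0.788597
R(shunt driver) = exp(−0.00029 × 250) = 0.930066
R(battery charge regulator) = exp(−0.00039 × 250) = 0.907102
R(power distribution unit) = exp(−0.00088 × 250) = 0.802519
Series (solar-array string and shunt driver): 0.788597 × 0.930066 = 0.733447
Parallel ([0.733447], battery charge regulator, and power distribution unit): 1 − (1 − 0.733447)(1 − 0.907102)(1 − 0.802519) = 0.9951

0.9951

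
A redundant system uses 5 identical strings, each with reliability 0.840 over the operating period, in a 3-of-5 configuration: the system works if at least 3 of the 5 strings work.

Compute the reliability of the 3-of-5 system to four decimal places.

R = Σ_{i=3}^{5} C(5,i) p^i (1−p)^{5−i} with p = 0.840
C(5,3)·0.840^3·0.160^2 = 0.151732
C(5,4)·0.840^4·0.160^1 = 0.398297
C(5,5)·0.840^5·0.160^0 = 0.418212
Sum = 0.9682

0.9682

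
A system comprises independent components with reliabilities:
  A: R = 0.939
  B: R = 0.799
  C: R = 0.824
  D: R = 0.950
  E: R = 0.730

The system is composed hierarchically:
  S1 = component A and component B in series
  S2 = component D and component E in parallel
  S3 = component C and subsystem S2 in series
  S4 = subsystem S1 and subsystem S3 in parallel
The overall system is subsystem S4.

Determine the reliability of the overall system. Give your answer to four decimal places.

0.9533

Series (A and B): 0.939000 × 0.799000 = 0.750261
Parallel (D and E): 1 − (1 − 0.950000)(1 − 0.730000) = 0.986500
Series (C and [0.986500]): 0.824000 × 0.986500 = 0.812876
Parallel ([0.750261] and [0.812876]): 1 − (1 − 0.750261)(1 − 0.812876) = 0.9533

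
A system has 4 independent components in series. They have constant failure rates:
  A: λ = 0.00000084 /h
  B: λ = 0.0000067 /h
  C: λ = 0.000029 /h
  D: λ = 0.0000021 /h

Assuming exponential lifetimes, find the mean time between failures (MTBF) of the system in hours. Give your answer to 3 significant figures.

Series of exponential components: λ_sys = Σ λ_i
λ_sys = 0.00000084 + 0.0000067 + 0.000029 + 0.0000021 = 3.8640e-05 /h
MTBF = 1 / λ_sys = 25900 h

25900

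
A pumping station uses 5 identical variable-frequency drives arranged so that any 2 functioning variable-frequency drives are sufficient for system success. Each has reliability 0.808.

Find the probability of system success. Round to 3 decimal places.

R = Σ_{i=2}^{5} C(5,i) p^i (1−p)^{5−i} with p = 0.808
C(5,2)·0.808^2·0.192^3 = 0.04621
C(5,3)·0.808^3·0.192^2 = 0.19446
C(5,4)·0.808^4·0.192^1 = 0.40918
C(5,5)·0.808^5·0.192^0 = 0.34439
Sum = 0.994

0.994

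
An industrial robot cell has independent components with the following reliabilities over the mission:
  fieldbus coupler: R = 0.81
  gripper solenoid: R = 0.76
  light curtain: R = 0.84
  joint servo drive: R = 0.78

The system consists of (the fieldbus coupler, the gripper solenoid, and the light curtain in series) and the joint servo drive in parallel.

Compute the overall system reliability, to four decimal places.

Series (fieldbus coupler, gripper solenoid, and light curtain): 0.810000 × 0.760000 × 0.840000 = 0.517104
Parallel ([0.517104] and joint servo drive): 1 − (1 − 0.517104)(1 − 0.780000) = 0.8938

0.8938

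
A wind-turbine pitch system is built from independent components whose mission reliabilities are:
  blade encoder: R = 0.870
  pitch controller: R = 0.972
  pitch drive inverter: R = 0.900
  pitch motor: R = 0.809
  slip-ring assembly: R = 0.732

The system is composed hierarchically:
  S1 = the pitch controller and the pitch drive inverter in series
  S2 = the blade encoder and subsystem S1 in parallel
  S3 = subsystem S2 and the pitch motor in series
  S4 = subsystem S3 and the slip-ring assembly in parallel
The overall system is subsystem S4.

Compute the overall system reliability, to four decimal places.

Series (pitch controller and pitch drive inverter): 0.972000 × 0.900000 = 0.874800
Parallel (blade encoder and [0.874800]): 1 − (1 − 0.870000)(1 − 0.874800) = 0.983724
Series ([0.983724] and pitch motor): 0.983724 × 0.809000 = 0.795833
Parallel ([0.795833] and slip-ring assembly): 1 − (1 − 0.795833)(1 − 0.732000) = 0.9453

0.9453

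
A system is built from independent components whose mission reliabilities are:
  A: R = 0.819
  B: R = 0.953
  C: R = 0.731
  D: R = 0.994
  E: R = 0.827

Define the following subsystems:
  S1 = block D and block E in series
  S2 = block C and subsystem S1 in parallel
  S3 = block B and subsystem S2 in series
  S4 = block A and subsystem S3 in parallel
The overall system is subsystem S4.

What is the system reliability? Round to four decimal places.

Series (D and E): 0.994000 × 0.827000 = 0.822038
Parallel (C and [0.822038]): 1 − (1 − 0.731000)(1 − 0.822038) = 0.952128
Series (B and [0.952128]): 0.953000 × 0.952128 = 0.907378
Parallel (A and [0.907378]): 1 − (1 − 0.819000)(1 − 0.907378) = 0.9832

0.9832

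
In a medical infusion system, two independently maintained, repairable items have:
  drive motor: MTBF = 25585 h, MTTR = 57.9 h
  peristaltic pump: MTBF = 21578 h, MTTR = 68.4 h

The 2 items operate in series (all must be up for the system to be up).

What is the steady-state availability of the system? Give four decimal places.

A(drive motor) = MTBF/(MTBF+MTTR) = 25585/(25585+57.9) = 0.997742
A(peristaltic pump) = MTBF/(MTBF+MTTR) = 21578/(21578+68.4) = 0.996840
Series availability: 0.997742 × 0.996840 = 0.9946

0.9946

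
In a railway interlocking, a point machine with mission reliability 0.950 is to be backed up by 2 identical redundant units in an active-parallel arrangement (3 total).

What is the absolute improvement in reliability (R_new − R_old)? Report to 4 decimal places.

R_before = 0.950
R_after = 1 − (1 − 0.950)^3 = 0.9999
ΔR = 0.9999 − 0.950 = 0.0499

0.0499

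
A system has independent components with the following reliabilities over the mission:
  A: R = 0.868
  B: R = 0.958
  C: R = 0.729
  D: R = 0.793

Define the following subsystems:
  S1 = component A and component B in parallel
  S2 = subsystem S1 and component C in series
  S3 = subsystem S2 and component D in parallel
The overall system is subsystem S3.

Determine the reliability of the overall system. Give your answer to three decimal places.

0.943

Parallel (A and B): 1 − (1 − 0.86800)(1 − 0.95800) = 0.99446
Series ([0.99446] and C): 0.99446 × 0.72900 = 0.72496
Parallel ([0.72496] and D): 1 − (1 − 0.72496)(1 − 0.79300) = 0.943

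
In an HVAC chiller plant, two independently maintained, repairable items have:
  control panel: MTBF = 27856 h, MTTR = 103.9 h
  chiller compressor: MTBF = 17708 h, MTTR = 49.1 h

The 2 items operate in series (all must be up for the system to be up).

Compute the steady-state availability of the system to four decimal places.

A(control panel) = MTBF/(MTBF+MTTR) = 27856/(27856+103.9) = 0.996284
A(chiller compressor) = MTBF/(MTBF+MTTR) = 17708/(17708+49.1) = 0.997235
Series availability: 0.996284 × 0.997235 = 0.9935

0.9935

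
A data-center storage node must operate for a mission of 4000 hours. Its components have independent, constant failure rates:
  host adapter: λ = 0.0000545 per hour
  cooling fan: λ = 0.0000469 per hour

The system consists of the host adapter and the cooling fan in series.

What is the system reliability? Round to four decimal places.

0.6666

R(host adapter) = exp(−0.0000545 × 4000) = 0.804125
R(cooling fan) = exp(−0.0000469 × 4000) = 0.828946
Series (host adapter and cooling fan): 0.804125 × 0.828946 = 0.6666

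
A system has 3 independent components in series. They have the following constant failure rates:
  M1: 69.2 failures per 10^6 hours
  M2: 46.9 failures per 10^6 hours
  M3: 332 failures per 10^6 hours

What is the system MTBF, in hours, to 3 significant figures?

2230

Series of exponential components: λ_sys = Σ λ_i
λ_sys = 0.0000692 + 0.0000469 + 0.000332 = 4.4810e-04 /h
MTBF = 1 / λ_sys = 2230 h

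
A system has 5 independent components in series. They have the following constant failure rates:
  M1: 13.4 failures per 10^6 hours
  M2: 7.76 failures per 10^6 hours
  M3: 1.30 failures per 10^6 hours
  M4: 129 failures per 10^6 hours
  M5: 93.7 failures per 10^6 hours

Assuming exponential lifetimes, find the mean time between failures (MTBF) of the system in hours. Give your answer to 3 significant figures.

Series of exponential components: λ_sys = Σ λ_i
λ_sys = 0.0000134 + 0.00000776 + 0.00000130 + 0.000129 + 0.0000937 = 2.4516e-04 /h
MTBF = 1 / λ_sys = 4080 h

4080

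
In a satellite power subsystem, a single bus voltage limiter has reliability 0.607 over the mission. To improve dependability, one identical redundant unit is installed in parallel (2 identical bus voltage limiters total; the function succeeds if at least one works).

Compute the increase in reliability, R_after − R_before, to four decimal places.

0.2386

R_before = 0.607
R_after = 1 − (1 − 0.607)^2 = 0.8456
ΔR = 0.8456 − 0.607 = 0.2386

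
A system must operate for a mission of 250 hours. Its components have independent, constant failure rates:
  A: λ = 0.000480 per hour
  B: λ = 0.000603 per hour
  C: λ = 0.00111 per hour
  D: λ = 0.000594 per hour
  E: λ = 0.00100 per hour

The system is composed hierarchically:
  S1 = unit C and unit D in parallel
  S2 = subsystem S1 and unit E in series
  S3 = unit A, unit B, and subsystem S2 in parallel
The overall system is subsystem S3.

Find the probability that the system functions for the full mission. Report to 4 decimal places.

R(A) = exp(−0.000480 × 250) = 0.886920
R(B) = exp(−0.000603 × 250) = 0.860063
R(C) = exp(−0.00111 × 250) = 0.757676
R(D) = exp(−0.000594 × 250) = 0.862000
R(E) = exp(−0.00100 × 250) = 0.778801
Parallel (C and D): 1 − (1 − 0.757676)(1 − 0.862000) = 0.966559
Series ([0.966559] and E): 0.966559 × 0.778801 = 0.752757
Parallel (A, B, and [0.752757]): 1 − (1 − 0.886920)(1 − 0.860063)(1 − 0.752757) = 0.9961

0.9961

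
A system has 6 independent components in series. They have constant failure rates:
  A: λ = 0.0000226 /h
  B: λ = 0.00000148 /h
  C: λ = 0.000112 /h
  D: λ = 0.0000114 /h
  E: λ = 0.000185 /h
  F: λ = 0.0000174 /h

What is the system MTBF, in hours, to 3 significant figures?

Series of exponential components: λ_sys = Σ λ_i
λ_sys = 0.0000226 + 0.00000148 + 0.000112 + 0.0000114 + 0.000185 + 0.0000174 = 3.4988e-04 /h
MTBF = 1 / λ_sys = 2860 h

2860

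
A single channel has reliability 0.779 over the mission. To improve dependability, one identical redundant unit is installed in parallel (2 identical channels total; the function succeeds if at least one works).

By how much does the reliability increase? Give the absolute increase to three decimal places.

R_before = 0.779
R_after = 1 − (1 − 0.779)^2 = 0.951
ΔR = 0.951 − 0.779 = 0.172

0.172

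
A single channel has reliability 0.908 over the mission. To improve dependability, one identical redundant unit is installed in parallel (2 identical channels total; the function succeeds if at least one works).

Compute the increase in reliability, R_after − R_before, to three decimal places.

0.084

R_before = 0.908
R_after = 1 − (1 − 0.908)^2 = 0.992
ΔR = 0.992 − 0.908 = 0.084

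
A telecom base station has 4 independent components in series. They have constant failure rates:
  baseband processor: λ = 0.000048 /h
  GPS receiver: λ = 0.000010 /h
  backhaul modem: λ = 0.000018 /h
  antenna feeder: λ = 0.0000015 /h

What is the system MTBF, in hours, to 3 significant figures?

Series of exponential components: λ_sys = Σ λ_i
λ_sys = 0.000048 + 0.000010 + 0.000018 + 0.0000015 = 7.7500e-05 /h
MTBF = 1 / λ_sys = 12900 h

12900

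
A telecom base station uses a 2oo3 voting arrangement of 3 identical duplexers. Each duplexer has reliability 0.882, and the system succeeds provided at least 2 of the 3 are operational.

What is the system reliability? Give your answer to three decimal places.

0.962

R = Σ_{i=2}^{3} C(3,i) p^i (1−p)^{3−i} with p = 0.882
C(3,2)·0.882^2·0.118^1 = 0.27539
C(3,3)·0.882^3·0.118^0 = 0.68613
Sum = 0.962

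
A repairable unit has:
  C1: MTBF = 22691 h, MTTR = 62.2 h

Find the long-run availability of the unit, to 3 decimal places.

A(C1) = MTBF/(MTBF+MTTR) = 22691/(22691+62.2) = 0.997

0.997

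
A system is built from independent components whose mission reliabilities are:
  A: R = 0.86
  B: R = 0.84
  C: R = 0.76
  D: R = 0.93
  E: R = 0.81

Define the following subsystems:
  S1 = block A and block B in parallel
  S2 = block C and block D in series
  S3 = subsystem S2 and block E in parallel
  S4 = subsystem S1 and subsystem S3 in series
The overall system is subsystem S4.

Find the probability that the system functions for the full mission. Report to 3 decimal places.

Parallel (A and B): 1 − (1 − 0.86000)(1 − 0.84000) = 0.97760
Series (C and D): 0.76000 × 0.93000 = 0.70680
Parallel ([0.70680] and E): 1 − (1 − 0.70680)(1 − 0.81000) = 0.94429
Series ([0.97760] and [0.94429]): 0.97760 × 0.94429 = 0.923

0.923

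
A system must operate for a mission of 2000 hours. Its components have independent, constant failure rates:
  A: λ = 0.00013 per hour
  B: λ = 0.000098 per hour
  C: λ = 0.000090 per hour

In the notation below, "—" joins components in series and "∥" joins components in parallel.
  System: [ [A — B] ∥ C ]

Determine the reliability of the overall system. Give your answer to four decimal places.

R(A) = exp(−0.00013 × 2000) = 0.771052
R(B) = exp(−0.000098 × 2000) = 0.822012
R(C) = exp(−0.000090 × 2000) = 0.835270
Series (A and B): 0.771052 × 0.822012 = 0.633814
Parallel ([0.633814] and C): 1 − (1 − 0.633814)(1 − 0.835270) = 0.9397

0.9397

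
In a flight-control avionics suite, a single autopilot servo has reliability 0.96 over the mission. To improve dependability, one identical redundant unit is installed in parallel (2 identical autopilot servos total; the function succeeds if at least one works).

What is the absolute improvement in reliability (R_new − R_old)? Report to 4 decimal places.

R_before = 0.96
R_after = 1 − (1 − 0.96)^2 = 0.9984
ΔR = 0.9984 − 0.96 = 0.0384

0.0384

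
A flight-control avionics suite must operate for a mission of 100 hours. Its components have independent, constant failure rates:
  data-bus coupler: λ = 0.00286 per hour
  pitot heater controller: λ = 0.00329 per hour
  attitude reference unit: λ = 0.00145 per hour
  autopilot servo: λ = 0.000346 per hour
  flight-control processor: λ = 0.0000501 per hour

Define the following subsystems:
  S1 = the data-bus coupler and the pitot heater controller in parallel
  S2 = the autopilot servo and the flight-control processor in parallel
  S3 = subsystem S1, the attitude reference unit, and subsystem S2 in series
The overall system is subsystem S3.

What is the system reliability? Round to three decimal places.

R(data-bus coupler) = exp(−0.00286 × 100) = 0.75126
R(pitot heater controller) = exp(−0.00329 × 100) = 0.71964
R(attitude reference unit) = exp(−0.00145 × 100) = 0.86502
R(autopilot servo) = exp(−0.000346 × 100) = 0.96599
R(flight-control processor) = exp(−0.0000501 × 100) = 0.99500
Parallel (data-bus coupler and pitot heater controller): 1 − (1 − 0.75126)(1 − 0.71964) = 0.93026
Parallel (autopilot servo and flight-control processor): 1 − (1 − 0.96599)(1 − 0.99500) = 0.99983
Series ([0.93026], attitude reference unit, and [0.99983]): 0.93026 × 0.86502 × 0.99983 = 0.805

0.805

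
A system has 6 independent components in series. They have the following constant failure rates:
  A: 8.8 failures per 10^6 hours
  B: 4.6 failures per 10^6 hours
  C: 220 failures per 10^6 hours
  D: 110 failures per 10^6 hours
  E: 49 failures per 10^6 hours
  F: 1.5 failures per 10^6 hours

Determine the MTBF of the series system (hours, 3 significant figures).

Series of exponential components: λ_sys = Σ λ_i
λ_sys = 0.0000088 + 0.0000046 + 0.00022 + 0.00011 + 0.000049 + 0.0000015 = 3.9390e-04 /h
MTBF = 1 / λ_sys = 2540 h

2540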